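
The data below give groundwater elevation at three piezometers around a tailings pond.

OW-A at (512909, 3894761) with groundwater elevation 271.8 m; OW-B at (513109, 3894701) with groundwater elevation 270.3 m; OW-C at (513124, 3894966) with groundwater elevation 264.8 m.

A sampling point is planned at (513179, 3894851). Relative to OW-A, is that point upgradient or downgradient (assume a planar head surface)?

Taking OW-A as reference: OW-B−OW-A = (200, -60, -1.5); OW-C−OW-A = (215, 205, -7.0).
Determinant of the coordinate differences = 200·205 − 215·(-60) = 53900.
∂h/∂x = [(-1.5)·205 − (-7.0)·(-60)] / 53900 = -0.01350
∂h/∂y = [200·(-7.0) − 215·(-1.5)] / 53900 = -0.01999
Head at (513179, 3894851) = 271.8 + (-0.01350)·(270) + (-0.01999)·(90) = 266.36 m.
That is lower than the 271.8 m at OW-A, so the point is downgradient.

downgradient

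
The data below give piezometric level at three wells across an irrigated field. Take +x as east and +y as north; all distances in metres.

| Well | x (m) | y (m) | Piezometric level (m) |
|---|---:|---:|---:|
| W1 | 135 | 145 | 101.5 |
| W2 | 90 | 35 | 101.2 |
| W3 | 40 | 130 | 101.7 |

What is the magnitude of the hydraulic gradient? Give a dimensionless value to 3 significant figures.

Taking W1 as reference: W2−W1 = (-45, -110, -0.3); W3−W1 = (-95, -15, +0.2).
Solve a·Δx + b·Δy = Δh: det = (-45)·(-15) − (-95)·(-110) = -9775.
∂h/∂x = [(-0.3)·(-15) − (+0.2)·(-110)] / -9775 = -0.002711
∂h/∂y = [(-45)·(+0.2) − (-95)·(-0.3)] / -9775 = +0.003836
|∇h| = √(-0.002711² + 0.003836²) = 0.004697

0.00470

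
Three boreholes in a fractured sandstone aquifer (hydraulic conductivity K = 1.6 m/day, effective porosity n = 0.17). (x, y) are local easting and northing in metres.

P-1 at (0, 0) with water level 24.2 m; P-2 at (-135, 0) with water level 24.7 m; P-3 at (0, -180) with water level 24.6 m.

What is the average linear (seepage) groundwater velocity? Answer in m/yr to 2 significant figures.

15 m/yr

∂h/∂x = (24.7 − 24.2) / (-135 − 0) = -0.003704
∂h/∂y = (24.6 − 24.2) / (-180 − 0) = -0.002222
|∇h| = √(-0.003704² + -0.002222²) = 0.004319
Seepage velocity v = K·i/n = 1.6 × 0.004319 / 0.17 = 0.04065 m/day = 14.85 m/yr.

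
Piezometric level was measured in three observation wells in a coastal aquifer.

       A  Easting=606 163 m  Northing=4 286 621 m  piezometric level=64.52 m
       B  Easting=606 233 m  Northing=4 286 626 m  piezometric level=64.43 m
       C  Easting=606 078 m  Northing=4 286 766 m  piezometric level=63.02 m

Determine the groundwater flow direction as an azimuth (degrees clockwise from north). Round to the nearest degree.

Taking A as reference: B−A = (70, 5, -0.09); C−A = (-85, 145, -1.50).
Solve a·Δx + b·Δy = Δh: det = 70·145 − (-85)·5 = 10575.
∂h/∂x = [(-0.09)·145 − (-1.50)·5] / 10575 = -0.0005248
∂h/∂y = [70·(-1.50) − (-85)·(-0.09)] / 10575 = -0.01065
Flow direction (−∇h) has components (+0.0005248 E, +0.01065 N).
Azimuth = atan2(E, N) = atan2(+0.0005248, +0.01065) = 2.8° ≈ 003°.

003°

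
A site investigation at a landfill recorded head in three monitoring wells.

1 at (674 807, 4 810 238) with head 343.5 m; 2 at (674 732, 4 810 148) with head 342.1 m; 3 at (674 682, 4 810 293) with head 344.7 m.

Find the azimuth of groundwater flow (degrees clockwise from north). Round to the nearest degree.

Differences from 1: to 2 (Δx, Δy, Δh) = (-75, -90, -1.4); to 3 = (-125, 55, +1.2).
Determinant of the coordinate differences = (-75)·55 − (-125)·(-90) = -15375.
∂h/∂x = [(-1.4)·55 − (+1.2)·(-90)] / -15375 = -0.002016
∂h/∂y = [(-75)·(+1.2) − (-125)·(-1.4)] / -15375 = +0.01724
Flow direction (−∇h) has components (+0.002016 E, -0.01724 N).
Azimuth = atan2(E, N) = atan2(+0.002016, -0.01724) = 173.3° ≈ 173°.

173°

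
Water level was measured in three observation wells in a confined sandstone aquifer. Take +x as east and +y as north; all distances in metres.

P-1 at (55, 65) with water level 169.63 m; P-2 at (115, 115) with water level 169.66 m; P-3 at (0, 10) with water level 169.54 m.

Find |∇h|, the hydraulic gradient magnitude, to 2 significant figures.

0.0086

With h = a·x + b·y + c and P-1 as origin, the differences give:
  60·a + 50·b = +0.03
  (-55)·a + (-55)·b = -0.09
Eliminate b (×(-55) and ×50, subtract): -550·a = 2.850 → a = ∂h/∂x = -0.005182
Back-substitute: b = ∂h/∂y = +0.006818.
|∇h| = √(-0.005182² + 0.006818²) = 0.008564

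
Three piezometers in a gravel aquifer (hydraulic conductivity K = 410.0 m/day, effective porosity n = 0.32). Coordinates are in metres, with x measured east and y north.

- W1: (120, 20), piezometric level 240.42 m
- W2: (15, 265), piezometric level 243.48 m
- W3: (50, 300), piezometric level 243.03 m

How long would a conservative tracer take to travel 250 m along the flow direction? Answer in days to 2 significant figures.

Differences from W1: to W2 (Δx, Δy, Δh) = (-105, 245, +3.06); to W3 = (-70, 280, +2.61).
Solve a·Δx + b·Δy = Δh: det = (-105)·280 − (-70)·245 = -12250.
∂h/∂x = [(+3.06)·280 − (+2.61)·245] / -12250 = -0.01774
∂h/∂y = [(-105)·(+2.61) − (-70)·(+3.06)] / -12250 = +0.004886
|∇h| = √(-0.01774² + 0.004886²) = 0.0184
Seepage velocity v = K·i/n = 410.0 × 0.0184 / 0.32 = 23.57 m/day.
t = 250 / 23.57 = 10.61 days.

11 days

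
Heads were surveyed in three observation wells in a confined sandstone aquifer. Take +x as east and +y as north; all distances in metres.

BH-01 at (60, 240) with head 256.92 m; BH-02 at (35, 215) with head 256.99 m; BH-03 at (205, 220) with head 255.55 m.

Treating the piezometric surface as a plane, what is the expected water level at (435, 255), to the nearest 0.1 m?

253.8 m

Three-point gradient (reference BH-01): Δ to BH-02 = (-25, -25, +0.07), Δ to BH-03 = (145, -20, -1.37).
∂h/∂x = -0.008642, ∂h/∂y = +0.005842 (det = 4125).
h(435, 255) = 256.92 + (-0.008642)·(375) + (+0.005842)·(15) = 256.92 -3.241 +0.088 = 253.767 m.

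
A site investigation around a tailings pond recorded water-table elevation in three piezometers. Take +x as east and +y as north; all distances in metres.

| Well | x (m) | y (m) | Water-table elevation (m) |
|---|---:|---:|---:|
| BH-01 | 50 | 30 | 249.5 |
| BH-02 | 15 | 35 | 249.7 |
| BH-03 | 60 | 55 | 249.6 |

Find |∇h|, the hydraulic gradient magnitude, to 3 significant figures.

0.00768

Taking BH-01 as reference: BH-02−BH-01 = (-35, 5, +0.2); BH-03−BH-01 = (10, 25, +0.1).
Determinant of the coordinate differences = (-35)·25 − 10·5 = -925.
∂h/∂x = [(+0.2)·25 − (+0.1)·5] / -925 = -0.004865
∂h/∂y = [(-35)·(+0.1) − 10·(+0.2)] / -925 = +0.005946
|∇h| = √(-0.004865² + 0.005946²) = 0.007683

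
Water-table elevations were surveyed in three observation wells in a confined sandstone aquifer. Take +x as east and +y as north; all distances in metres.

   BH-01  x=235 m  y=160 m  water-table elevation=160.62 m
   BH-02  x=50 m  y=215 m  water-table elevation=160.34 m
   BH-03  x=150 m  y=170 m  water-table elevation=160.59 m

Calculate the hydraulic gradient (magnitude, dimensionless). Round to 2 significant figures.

0.0065

Taking BH-01 as reference: BH-02−BH-01 = (-185, 55, -0.28); BH-03−BH-01 = (-85, 10, -0.03).
Determinant of the coordinate differences = (-185)·10 − (-85)·55 = 2825.
∂h/∂x = [(-0.28)·10 − (-0.03)·55] / 2825 = -0.0004071
∂h/∂y = [(-185)·(-0.03) − (-85)·(-0.28)] / 2825 = -0.006460
|∇h| = √(-0.0004071² + -0.006460²) = 0.006473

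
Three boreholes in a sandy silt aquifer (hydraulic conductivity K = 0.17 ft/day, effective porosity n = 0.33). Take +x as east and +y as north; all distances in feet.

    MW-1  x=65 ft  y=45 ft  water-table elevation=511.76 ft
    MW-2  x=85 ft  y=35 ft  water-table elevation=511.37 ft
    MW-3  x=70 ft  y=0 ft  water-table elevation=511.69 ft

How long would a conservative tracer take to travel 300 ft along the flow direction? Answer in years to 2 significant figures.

80 years

Taking MW-1 as reference: MW-2−MW-1 = (20, -10, -0.39); MW-3−MW-1 = (5, -45, -0.07).
Solve a·Δx + b·Δy = Δh: det = 20·(-45) − 5·(-10) = -850.
∂h/∂x = [(-0.39)·(-45) − (-0.07)·(-10)] / -850 = -0.01982
∂h/∂y = [20·(-0.07) − 5·(-0.39)] / -850 = -0.0006471
|∇h| = √(-0.01982² + -0.0006471²) = 0.01983
Seepage velocity v = K·i/n = 0.17 × 0.01983 / 0.33 = 0.01022 ft/day.
t = 300 / 0.01022 = 2.935e+04 days = 80.4 years.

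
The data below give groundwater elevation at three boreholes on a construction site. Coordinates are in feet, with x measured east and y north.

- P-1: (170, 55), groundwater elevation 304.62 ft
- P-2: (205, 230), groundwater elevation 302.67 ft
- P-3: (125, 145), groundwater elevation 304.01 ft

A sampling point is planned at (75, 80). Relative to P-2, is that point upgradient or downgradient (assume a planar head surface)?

upgradient

Differences from P-1: to P-2 (Δx, Δy, Δh) = (35, 175, -1.95); to P-3 = (-45, 90, -0.61).
Determinant of the coordinate differences = 35·90 − (-45)·175 = 11025.
∂h/∂x = [(-1.95)·90 − (-0.61)·175] / 11025 = -0.006236
∂h/∂y = [35·(-0.61) − (-45)·(-1.95)] / 11025 = -0.009896
Head at (75, 80) = 304.62 + (-0.006236)·(-95) + (-0.009896)·(25) = 304.97 ft.
That is higher than the 302.67 ft at P-2, so the point is upgradient.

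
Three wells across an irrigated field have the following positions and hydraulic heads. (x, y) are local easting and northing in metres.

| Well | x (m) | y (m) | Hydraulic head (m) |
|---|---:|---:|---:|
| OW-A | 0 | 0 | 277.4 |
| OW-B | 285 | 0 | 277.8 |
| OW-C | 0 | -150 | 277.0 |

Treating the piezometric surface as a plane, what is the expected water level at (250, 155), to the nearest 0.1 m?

∂h/∂x = (277.8 − 277.4) / (285 − 0) = +0.001404
∂h/∂y = (277.0 − 277.4) / (-150 − 0) = +0.002667
h(250, 155) = 277.4 + (+0.001404)·(250) + (+0.002667)·(155) = 277.4 +0.351 +0.413 = 278.164 m.

278.2 m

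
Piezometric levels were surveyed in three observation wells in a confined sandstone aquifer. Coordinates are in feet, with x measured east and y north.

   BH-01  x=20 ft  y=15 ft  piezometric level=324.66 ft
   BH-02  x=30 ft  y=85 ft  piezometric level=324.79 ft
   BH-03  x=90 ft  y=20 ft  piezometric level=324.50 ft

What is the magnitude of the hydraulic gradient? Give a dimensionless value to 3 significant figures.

Taking BH-01 as reference: BH-02−BH-01 = (10, 70, +0.13); BH-03−BH-01 = (70, 5, -0.16).
Solve a·Δx + b·Δy = Δh: det = 10·5 − 70·70 = -4850.
∂h/∂x = [(+0.13)·5 − (-0.16)·70] / -4850 = -0.002443
∂h/∂y = [10·(-0.16) − 70·(+0.13)] / -4850 = +0.002206
|∇h| = √(-0.002443² + 0.002206²) = 0.003292

0.00329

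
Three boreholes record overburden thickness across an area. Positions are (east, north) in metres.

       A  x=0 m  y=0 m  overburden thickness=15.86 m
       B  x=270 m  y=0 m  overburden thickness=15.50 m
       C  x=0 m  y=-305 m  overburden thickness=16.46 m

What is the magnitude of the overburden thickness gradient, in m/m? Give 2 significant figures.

∂d/∂x = (15.50 − 15.86) / (270 − 0) = -0.001333
∂d/∂y = (16.46 − 15.86) / (-305 − 0) = -0.001967
|∇f| = √(-0.001333² + -0.001967²) = 0.002376 m/m

0.0024 m/m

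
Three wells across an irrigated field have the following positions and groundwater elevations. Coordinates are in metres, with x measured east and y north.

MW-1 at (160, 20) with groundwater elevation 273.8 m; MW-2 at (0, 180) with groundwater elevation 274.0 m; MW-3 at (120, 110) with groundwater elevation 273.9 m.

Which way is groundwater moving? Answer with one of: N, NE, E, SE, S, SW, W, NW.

With h = a·x + b·y + c and MW-1 as origin, the differences give:
  (-160)·a + 160·b = +0.2
  (-40)·a + 90·b = +0.1
Eliminate b (×90 and ×160, subtract): -8000·a = 2.00 → a = ∂h/∂x = -0.0002500
Back-substitute: b = ∂h/∂y = +0.0010000.
Flow = −∇h = (+0.0002500 east, -0.0010000 north), which points south.

S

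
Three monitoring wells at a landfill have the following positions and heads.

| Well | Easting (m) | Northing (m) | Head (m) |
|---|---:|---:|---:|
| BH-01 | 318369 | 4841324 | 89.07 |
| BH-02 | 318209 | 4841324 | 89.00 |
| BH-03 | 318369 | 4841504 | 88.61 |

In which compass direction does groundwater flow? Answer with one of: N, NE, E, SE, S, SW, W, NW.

∂h/∂x = (89.00 − 89.07) / (318209 − 318369) = +0.0004375
∂h/∂y = (88.61 − 89.07) / (4841504 − 4841324) = -0.002556
Flow = −∇h = (-0.0004375 east, +0.002556 north), which points north.

N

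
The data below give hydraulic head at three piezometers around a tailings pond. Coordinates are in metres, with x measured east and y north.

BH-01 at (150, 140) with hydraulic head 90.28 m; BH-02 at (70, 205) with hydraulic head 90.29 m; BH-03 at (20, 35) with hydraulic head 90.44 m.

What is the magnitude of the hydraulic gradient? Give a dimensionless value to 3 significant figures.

With h = a·x + b·y + c and BH-01 as origin, the differences give:
  (-80)·a + 65·b = +0.01
  (-130)·a + (-105)·b = +0.16
Eliminate b (×(-105) and ×65, subtract): 16850·a = -11.450 → a = ∂h/∂x = -0.0006795
Back-substitute: b = ∂h/∂y = -0.0006825.
|∇h| = √(-0.0006795² + -0.0006825²) = 0.0009631

0.000963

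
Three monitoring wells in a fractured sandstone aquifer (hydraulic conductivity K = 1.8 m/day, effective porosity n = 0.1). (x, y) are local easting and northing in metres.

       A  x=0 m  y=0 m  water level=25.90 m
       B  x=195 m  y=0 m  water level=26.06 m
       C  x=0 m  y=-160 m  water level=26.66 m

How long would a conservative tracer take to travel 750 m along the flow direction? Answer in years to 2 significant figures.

24 years

∂h/∂x = (26.06 − 25.90) / (195 − 0) = +0.0008205
∂h/∂y = (26.66 − 25.90) / (-160 − 0) = -0.004750
|∇h| = √(0.0008205² + -0.004750²) = 0.00482
Seepage velocity v = K·i/n = 1.8 × 0.00482 / 0.1 = 0.08676 m/day.
t = 750 / 0.08676 = 8645 days = 23.7 years.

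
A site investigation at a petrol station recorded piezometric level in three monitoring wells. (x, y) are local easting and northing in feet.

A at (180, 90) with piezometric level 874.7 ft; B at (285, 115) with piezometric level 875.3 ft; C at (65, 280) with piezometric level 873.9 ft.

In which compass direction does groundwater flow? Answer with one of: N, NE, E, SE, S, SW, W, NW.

W

With h = a·x + b·y + c and A as origin, the differences give:
  105·a + 25·b = +0.6
  (-115)·a + 190·b = -0.8
Eliminate b (×190 and ×25, subtract): 22825·a = 134.00 → a = ∂h/∂x = +0.005871
Back-substitute: b = ∂h/∂y = -0.0006572.
Flow = −∇h = (-0.005871 east, +0.0006572 north), which points west.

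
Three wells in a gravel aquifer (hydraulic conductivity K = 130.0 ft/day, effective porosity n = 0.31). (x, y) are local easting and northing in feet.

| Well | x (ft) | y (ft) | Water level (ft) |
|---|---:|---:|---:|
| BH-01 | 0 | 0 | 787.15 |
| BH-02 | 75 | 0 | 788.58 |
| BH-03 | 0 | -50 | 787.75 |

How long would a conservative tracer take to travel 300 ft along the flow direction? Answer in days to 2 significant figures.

32 days

∂h/∂x = (788.58 − 787.15) / (75 − 0) = +0.01907
∂h/∂y = (787.75 − 787.15) / (-50 − 0) = -0.01200
|∇h| = √(0.01907² + -0.01200²) = 0.02253
Seepage velocity v = K·i/n = 130.0 × 0.02253 / 0.31 = 9.448 ft/day.
t = 300 / 9.448 = 31.75 days.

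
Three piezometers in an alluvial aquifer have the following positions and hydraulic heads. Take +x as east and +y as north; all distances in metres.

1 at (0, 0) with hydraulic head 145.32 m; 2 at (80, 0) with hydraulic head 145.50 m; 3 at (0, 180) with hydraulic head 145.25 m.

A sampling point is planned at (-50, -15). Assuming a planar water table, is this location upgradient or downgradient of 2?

downgradient

∂h/∂x = (145.50 − 145.32) / (80 − 0) = +0.002250
∂h/∂y = (145.25 − 145.32) / (180 − 0) = -0.0003889
Head at (-50, -15) = 145.32 + (+0.002250)·(-50) + (-0.0003889)·(-15) = 145.21 m.
That is lower than the 145.50 m at 2, so the point is downgradient.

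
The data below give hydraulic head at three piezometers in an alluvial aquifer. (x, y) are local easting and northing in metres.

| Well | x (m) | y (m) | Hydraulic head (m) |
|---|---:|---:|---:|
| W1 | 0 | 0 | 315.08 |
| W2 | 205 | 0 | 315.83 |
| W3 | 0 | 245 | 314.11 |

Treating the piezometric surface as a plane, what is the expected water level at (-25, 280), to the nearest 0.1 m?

313.9 m

∂h/∂x = (315.83 − 315.08) / (205 − 0) = +0.003659
∂h/∂y = (314.11 − 315.08) / (245 − 0) = -0.003959
h(-25, 280) = 315.08 + (+0.003659)·(-25) + (-0.003959)·(280) = 315.08 -0.091 -1.109 = 313.880 m.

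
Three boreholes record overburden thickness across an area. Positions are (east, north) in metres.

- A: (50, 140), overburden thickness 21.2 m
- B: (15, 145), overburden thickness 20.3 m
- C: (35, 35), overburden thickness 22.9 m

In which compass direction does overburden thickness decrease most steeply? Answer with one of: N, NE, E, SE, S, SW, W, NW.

NW

With d = a·x + b·y + c and A as origin, the differences give:
  (-35)·a + 5·b = -0.9
  (-15)·a + (-105)·b = +1.7
Eliminate b (×(-105) and ×5, subtract): 3750·a = 86.00 → a = ∂d/∂x = +0.02293
Back-substitute: b = ∂d/∂y = -0.01947.
Steepest decrease is along −∇f = (-0.02293 E, +0.01947 N) → northwest.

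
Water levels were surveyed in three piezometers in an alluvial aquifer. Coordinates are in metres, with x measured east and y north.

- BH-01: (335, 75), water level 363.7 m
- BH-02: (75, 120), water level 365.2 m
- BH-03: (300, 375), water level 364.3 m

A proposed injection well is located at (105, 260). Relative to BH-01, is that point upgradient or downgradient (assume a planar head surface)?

With h = a·x + b·y + c and BH-01 as origin, the differences give:
  (-260)·a + 45·b = +1.5
  (-35)·a + 300·b = +0.6
Eliminate b (×300 and ×45, subtract): -76425·a = 423.00 → a = ∂h/∂x = -0.005535
Back-substitute: b = ∂h/∂y = +0.001354.
Head at (105, 260) = 363.7 + (-0.005535)·(-230) + (+0.001354)·(185) = 365.22 m.
That is higher than the 363.7 m at BH-01, so the point is upgradient.

upgradient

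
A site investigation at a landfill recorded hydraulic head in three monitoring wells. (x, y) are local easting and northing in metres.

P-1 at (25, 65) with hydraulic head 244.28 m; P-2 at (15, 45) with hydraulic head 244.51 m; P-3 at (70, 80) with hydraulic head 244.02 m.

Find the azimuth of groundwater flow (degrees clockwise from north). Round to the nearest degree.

Differences from P-1: to P-2 (Δx, Δy, Δh) = (-10, -20, +0.23); to P-3 = (45, 15, -0.26).
Determinant of the coordinate differences = (-10)·15 − 45·(-20) = 750.
∂h/∂x = [(+0.23)·15 − (-0.26)·(-20)] / 750 = -0.002333
∂h/∂y = [(-10)·(-0.26) − 45·(+0.23)] / 750 = -0.01033
Flow direction (−∇h) has components (+0.002333 E, +0.01033 N).
Azimuth = atan2(E, N) = atan2(+0.002333, +0.01033) = 12.7° ≈ 013°.

013°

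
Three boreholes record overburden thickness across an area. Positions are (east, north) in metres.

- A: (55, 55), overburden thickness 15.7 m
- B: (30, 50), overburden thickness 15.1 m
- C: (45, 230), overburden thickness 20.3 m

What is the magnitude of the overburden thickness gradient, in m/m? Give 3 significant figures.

Three-point gradient (reference A): Δ to B = (-25, -5, -0.6), Δ to C = (-10, 175, +4.6).
∂d/∂x = +0.01853, ∂d/∂y = +0.02734 (det = -4425).
|∇f| = √(0.01853² + 0.02734²) = 0.03303 m/m

0.0330 m/m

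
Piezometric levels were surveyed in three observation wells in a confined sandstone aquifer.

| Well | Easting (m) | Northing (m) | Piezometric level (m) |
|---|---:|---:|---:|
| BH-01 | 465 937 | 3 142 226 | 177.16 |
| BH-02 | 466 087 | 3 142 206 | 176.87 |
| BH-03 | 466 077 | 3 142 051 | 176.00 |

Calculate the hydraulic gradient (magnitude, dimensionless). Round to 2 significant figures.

0.0058

With h = a·x + b·y + c and BH-01 as origin, the differences give:
  150·a + (-20)·b = -0.29
  140·a + (-175)·b = -1.16
Eliminate b (×(-175) and ×(-20), subtract): -23450·a = 27.550 → a = ∂h/∂x = -0.001175
Back-substitute: b = ∂h/∂y = +0.005689.
|∇h| = √(-0.001175² + 0.005689²) = 0.005809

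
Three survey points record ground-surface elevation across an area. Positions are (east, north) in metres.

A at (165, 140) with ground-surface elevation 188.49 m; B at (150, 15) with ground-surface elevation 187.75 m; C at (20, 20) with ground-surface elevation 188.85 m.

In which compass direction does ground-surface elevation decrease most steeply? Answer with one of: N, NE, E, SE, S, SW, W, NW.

SE

With z = a·x + b·y + c and A as origin, the differences give:
  (-15)·a + (-125)·b = -0.74
  (-145)·a + (-120)·b = +0.36
Eliminate b (×(-120) and ×(-125), subtract): -16325·a = 133.800 → a = ∂z/∂x = -0.008196
Back-substitute: b = ∂z/∂y = +0.006904.
Steepest decrease is along −∇f = (+0.008196 E, -0.006904 N) → southeast.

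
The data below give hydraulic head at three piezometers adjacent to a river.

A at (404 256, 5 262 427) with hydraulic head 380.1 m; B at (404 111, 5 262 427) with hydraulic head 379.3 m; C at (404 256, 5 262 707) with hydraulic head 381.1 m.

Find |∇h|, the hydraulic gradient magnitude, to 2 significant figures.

0.0066

∂h/∂x = (379.3 − 380.1) / (404111 − 404256) = +0.005517
∂h/∂y = (381.1 − 380.1) / (5262707 − 5262427) = +0.003571
|∇h| = √(0.005517² + 0.003571²) = 0.006572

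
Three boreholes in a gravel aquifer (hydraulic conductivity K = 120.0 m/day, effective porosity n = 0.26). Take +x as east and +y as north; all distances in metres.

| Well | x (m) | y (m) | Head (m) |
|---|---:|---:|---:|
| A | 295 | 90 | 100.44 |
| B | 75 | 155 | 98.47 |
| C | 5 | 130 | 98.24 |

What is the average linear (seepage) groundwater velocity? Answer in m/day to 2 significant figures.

5.0 m/day

With h = a·x + b·y + c and A as origin, the differences give:
  (-220)·a + 65·b = -1.97
  (-290)·a + 40·b = -2.20
Eliminate b (×40 and ×65, subtract): 10050·a = 64.200 → a = ∂h/∂x = +0.006388
Back-substitute: b = ∂h/∂y = -0.008687.
|∇h| = √(0.006388² + -0.008687²) = 0.01078
Seepage velocity v = K·i/n = 120.0 × 0.01078 / 0.26 = 4.975 m/day.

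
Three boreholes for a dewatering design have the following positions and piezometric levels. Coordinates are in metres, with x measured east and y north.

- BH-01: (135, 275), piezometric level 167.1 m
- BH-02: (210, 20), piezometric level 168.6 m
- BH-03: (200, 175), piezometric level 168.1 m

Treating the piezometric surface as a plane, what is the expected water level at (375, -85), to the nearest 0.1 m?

170.8 m

With h = a·x + b·y + c and BH-01 as origin, the differences give:
  75·a + (-255)·b = +1.5
  65·a + (-100)·b = +1.0
Eliminate b (×(-100) and ×(-255), subtract): 9075·a = 105.00 → a = ∂h/∂x = +0.01157
Back-substitute: b = ∂h/∂y = -0.002479.
h(375, -85) = 167.1 + (+0.01157)·(240) + (-0.002479)·(-360) = 167.1 +2.777 +0.893 = 170.769 m.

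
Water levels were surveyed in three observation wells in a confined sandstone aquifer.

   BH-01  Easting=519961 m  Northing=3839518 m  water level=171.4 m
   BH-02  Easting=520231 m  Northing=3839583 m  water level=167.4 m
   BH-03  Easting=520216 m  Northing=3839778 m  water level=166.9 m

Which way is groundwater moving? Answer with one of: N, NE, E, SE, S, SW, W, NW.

E

Taking BH-01 as reference: BH-02−BH-01 = (270, 65, -4.0); BH-03−BH-01 = (255, 260, -4.5).
Solve a·Δx + b·Δy = Δh: det = 270·260 − 255·65 = 53625.
∂h/∂x = [(-4.0)·260 − (-4.5)·65] / 53625 = -0.01394
∂h/∂y = [270·(-4.5) − 255·(-4.0)] / 53625 = -0.003636
Flow = −∇h = (+0.01394 east, +0.003636 north), which points east.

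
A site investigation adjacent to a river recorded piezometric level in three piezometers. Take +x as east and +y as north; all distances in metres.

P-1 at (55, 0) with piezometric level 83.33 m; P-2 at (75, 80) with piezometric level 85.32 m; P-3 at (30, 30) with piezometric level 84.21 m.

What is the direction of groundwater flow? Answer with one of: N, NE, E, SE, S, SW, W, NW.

Three-point gradient (reference P-1): Δ to P-2 = (20, 80, +1.99), Δ to P-3 = (-25, 30, +0.88).
∂h/∂x = -0.004115, ∂h/∂y = +0.02590 (det = 2600).
Flow = −∇h = (+0.004115 east, -0.02590 north), which points south.

S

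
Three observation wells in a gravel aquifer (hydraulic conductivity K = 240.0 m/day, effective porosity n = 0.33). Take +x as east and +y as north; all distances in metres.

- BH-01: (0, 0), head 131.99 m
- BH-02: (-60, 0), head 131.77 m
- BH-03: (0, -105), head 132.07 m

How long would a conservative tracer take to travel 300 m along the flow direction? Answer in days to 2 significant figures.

∂h/∂x = (131.77 − 131.99) / (-60 − 0) = +0.003667
∂h/∂y = (132.07 − 131.99) / (-105 − 0) = -0.0007619
|∇h| = √(0.003667² + -0.0007619²) = 0.003745
Seepage velocity v = K·i/n = 240.0 × 0.003745 / 0.33 = 2.724 m/day.
t = 300 / 2.724 = 110.1 days.

110 days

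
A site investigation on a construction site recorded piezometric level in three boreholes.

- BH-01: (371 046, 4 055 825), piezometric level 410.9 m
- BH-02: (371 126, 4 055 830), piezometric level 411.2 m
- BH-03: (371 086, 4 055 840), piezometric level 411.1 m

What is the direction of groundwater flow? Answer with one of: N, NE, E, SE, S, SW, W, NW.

Taking BH-01 as reference: BH-02−BH-01 = (80, 5, +0.3); BH-03−BH-01 = (40, 15, +0.2).
Solve a·Δx + b·Δy = Δh: det = 80·15 − 40·5 = 1000.
∂h/∂x = [(+0.3)·15 − (+0.2)·5] / 1000 = +0.003500
∂h/∂y = [80·(+0.2) − 40·(+0.3)] / 1000 = +0.004000
Flow = −∇h = (-0.003500 east, -0.004000 north), which points southwest.

SW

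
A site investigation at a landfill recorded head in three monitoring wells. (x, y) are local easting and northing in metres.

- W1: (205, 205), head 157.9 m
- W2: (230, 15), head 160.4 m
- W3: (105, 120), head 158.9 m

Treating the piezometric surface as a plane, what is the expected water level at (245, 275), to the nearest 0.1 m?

157.0 m

With h = a·x + b·y + c and W1 as origin, the differences give:
  25·a + (-190)·b = +2.5
  (-100)·a + (-85)·b = +1.0
Eliminate b (×(-85) and ×(-190), subtract): -21125·a = -22.50 → a = ∂h/∂x = +0.001065
Back-substitute: b = ∂h/∂y = -0.01302.
h(245, 275) = 157.9 + (+0.001065)·(40) + (-0.01302)·(70) = 157.9 +0.043 -0.911 = 157.031 m.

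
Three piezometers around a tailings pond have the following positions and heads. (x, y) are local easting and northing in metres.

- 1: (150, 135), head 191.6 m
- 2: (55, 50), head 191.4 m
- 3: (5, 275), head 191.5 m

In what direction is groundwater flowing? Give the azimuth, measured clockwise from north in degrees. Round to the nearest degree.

242°

Taking 1 as reference: 2−1 = (-95, -85, -0.2); 3−1 = (-145, 140, -0.1).
Determinant of the coordinate differences = (-95)·140 − (-145)·(-85) = -25625.
∂h/∂x = [(-0.2)·140 − (-0.1)·(-85)] / -25625 = +0.001424
∂h/∂y = [(-95)·(-0.1) − (-145)·(-0.2)] / -25625 = +0.0007610
Flow direction (−∇h) has components (-0.001424 E, -0.0007610 N).
Azimuth = atan2(E, N) = atan2(-0.001424, -0.0007610) = 241.9° ≈ 242°.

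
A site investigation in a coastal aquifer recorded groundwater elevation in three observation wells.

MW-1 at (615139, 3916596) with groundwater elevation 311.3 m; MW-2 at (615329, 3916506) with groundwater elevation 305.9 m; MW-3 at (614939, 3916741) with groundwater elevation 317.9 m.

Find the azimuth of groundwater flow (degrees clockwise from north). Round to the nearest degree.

Taking MW-1 as reference: MW-2−MW-1 = (190, -90, -5.4); MW-3−MW-1 = (-200, 145, +6.6).
Determinant of the coordinate differences = 190·145 − (-200)·(-90) = 9550.
∂h/∂x = [(-5.4)·145 − (+6.6)·(-90)] / 9550 = -0.01979
∂h/∂y = [190·(+6.6) − (-200)·(-5.4)] / 9550 = +0.01822
Flow direction (−∇h) has components (+0.01979 E, -0.01822 N).
Azimuth = atan2(E, N) = atan2(+0.01979, -0.01822) = 132.6° ≈ 133°.

133°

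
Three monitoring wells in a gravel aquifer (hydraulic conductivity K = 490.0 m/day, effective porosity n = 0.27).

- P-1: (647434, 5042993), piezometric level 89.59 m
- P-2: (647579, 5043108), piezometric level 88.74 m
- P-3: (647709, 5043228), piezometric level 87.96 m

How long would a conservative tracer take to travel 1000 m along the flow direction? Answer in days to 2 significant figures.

With h = a·x + b·y + c and P-1 as origin, the differences give:
  145·a + 115·b = -0.85
  275·a + 235·b = -1.63
Eliminate b (×235 and ×115, subtract): 2450·a = -12.300 → a = ∂h/∂x = -0.005020
Back-substitute: b = ∂h/∂y = -0.001061.
|∇h| = √(-0.005020² + -0.001061²) = 0.005131
Seepage velocity v = K·i/n = 490.0 × 0.005131 / 0.27 = 9.312 m/day.
t = 1000 / 9.312 = 107.4 days.

110 days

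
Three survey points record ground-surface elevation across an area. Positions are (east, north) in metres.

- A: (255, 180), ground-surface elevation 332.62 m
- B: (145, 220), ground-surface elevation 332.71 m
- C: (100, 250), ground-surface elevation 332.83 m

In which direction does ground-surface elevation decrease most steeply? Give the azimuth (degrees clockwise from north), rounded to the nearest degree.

193°

Differences from A: to B (Δx, Δy, Δh) = (-110, 40, +0.09); to C = (-155, 70, +0.21).
Solve a·Δx + b·Δy = Δz: det = (-110)·70 − (-155)·40 = -1500.
∂z/∂x = [(+0.09)·70 − (+0.21)·40] / -1500 = +0.001400
∂z/∂y = [(-110)·(+0.21) − (-155)·(+0.09)] / -1500 = +0.006100
Steepest decrease is along −∇f: components (-0.001400 E, -0.006100 N).
Azimuth = atan2(-0.001400, -0.006100) = 192.9° ≈ 193°.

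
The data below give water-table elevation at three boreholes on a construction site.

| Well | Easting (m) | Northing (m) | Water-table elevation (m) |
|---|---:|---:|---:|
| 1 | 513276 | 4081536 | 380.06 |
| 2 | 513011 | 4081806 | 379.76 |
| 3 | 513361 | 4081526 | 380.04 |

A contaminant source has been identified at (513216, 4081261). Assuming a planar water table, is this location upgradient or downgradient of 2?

Taking 1 as reference: 2−1 = (-265, 270, -0.30); 3−1 = (85, -10, -0.02).
Solve a·Δx + b·Δy = Δh: det = (-265)·(-10) − 85·270 = -20300.
∂h/∂x = [(-0.30)·(-10) − (-0.02)·270] / -20300 = -0.0004138
∂h/∂y = [(-265)·(-0.02) − 85·(-0.30)] / -20300 = -0.001517
Head at (513216, 4081261) = 380.06 + (-0.0004138)·(-60) + (-0.001517)·(-275) = 380.50 m.
That is higher than the 379.76 m at 2, so the point is upgradient.

upgradient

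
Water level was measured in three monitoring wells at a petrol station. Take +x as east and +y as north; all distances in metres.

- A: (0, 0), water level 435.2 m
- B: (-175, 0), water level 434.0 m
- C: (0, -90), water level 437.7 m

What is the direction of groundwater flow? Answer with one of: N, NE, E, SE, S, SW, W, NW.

N

∂h/∂x = (434.0 − 435.2) / (-175 − 0) = +0.006857
∂h/∂y = (437.7 − 435.2) / (-90 − 0) = -0.02778
Flow = −∇h = (-0.006857 east, +0.02778 north), which points north.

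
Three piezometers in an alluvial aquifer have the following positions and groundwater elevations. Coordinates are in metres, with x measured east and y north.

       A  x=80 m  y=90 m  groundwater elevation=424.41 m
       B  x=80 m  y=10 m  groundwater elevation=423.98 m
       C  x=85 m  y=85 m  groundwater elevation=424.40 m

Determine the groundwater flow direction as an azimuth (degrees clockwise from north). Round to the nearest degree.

Three-point gradient (reference A): Δ to B = (0, -80, -0.43), Δ to C = (5, -5, -0.01).
∂h/∂x = +0.003375, ∂h/∂y = +0.005375 (det = 400).
Flow direction (−∇h) has components (-0.003375 E, -0.005375 N).
Azimuth = atan2(E, N) = atan2(-0.003375, -0.005375) = 212.1° ≈ 212°.

212°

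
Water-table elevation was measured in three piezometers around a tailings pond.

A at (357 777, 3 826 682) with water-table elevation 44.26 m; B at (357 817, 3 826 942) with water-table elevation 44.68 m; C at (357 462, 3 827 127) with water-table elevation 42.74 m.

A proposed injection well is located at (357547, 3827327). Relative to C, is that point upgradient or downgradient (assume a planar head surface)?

upgradient

Three-point gradient (reference A): Δ to B = (40, 260, +0.42), Δ to C = (-315, 445, -1.52).
∂h/∂x = +0.005839, ∂h/∂y = +0.0007172 (det = 99700).
Head at (357547, 3827327) = 44.26 + (+0.005839)·(-230) + (+0.0007172)·(645) = 43.38 m.
That is higher than the 42.74 m at C, so the point is upgradient.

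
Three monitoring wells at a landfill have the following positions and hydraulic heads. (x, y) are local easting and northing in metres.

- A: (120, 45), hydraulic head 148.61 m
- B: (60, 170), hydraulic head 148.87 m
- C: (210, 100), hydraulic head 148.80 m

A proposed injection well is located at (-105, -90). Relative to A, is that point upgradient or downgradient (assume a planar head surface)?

Differences from A: to B (Δx, Δy, Δh) = (-60, 125, +0.26); to C = (90, 55, +0.19).
Solve a·Δx + b·Δy = Δh: det = (-60)·55 − 90·125 = -14550.
∂h/∂x = [(+0.26)·55 − (+0.19)·125] / -14550 = +0.0006495
∂h/∂y = [(-60)·(+0.19) − 90·(+0.26)] / -14550 = +0.002392
Head at (-105, -90) = 148.61 + (+0.0006495)·(-225) + (+0.002392)·(-135) = 148.14 m.
That is lower than the 148.61 m at A, so the point is downgradient.

downgradient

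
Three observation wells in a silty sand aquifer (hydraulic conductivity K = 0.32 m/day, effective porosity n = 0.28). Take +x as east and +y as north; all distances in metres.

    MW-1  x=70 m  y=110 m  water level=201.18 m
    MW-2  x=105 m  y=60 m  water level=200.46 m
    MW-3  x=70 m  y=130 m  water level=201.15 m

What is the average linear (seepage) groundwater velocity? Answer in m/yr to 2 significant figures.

Three-point gradient (reference MW-1): Δ to MW-2 = (35, -50, -0.72), Δ to MW-3 = (0, 20, -0.03).
∂h/∂x = -0.02271, ∂h/∂y = -0.001500 (det = 700).
|∇h| = √(-0.02271² + -0.001500²) = 0.02276
Seepage velocity v = K·i/n = 0.32 × 0.02276 / 0.28 = 0.02601 m/day = 9.5 m/yr.

9.5 m/yr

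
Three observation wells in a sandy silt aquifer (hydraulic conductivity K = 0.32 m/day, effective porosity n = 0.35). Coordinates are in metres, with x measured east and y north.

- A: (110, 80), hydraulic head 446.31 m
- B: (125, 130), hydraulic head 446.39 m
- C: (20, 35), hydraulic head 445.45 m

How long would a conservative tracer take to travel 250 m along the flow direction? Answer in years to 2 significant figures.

Differences from A: to B (Δx, Δy, Δh) = (15, 50, +0.08); to C = (-90, -45, -0.86).
Solve a·Δx + b·Δy = Δh: det = 15·(-45) − (-90)·50 = 3825.
∂h/∂x = [(+0.08)·(-45) − (-0.86)·50] / 3825 = +0.01030
∂h/∂y = [15·(-0.86) − (-90)·(+0.08)] / 3825 = -0.001490
|∇h| = √(0.01030² + -0.001490²) = 0.01041
Seepage velocity v = K·i/n = 0.32 × 0.01041 / 0.35 = 0.009518 m/day.
t = 250 / 0.009518 = 2.627e+04 days = 71.9 years.

72 years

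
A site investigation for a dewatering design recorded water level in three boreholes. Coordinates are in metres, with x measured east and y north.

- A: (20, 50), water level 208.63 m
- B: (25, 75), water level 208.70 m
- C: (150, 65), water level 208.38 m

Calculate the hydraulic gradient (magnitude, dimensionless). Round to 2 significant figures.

0.0040

Taking A as reference: B−A = (5, 25, +0.07); C−A = (130, 15, -0.25).
Solve a·Δx + b·Δy = Δh: det = 5·15 − 130·25 = -3175.
∂h/∂x = [(+0.07)·15 − (-0.25)·25] / -3175 = -0.002299
∂h/∂y = [5·(-0.25) − 130·(+0.07)] / -3175 = +0.003260
|∇h| = √(-0.002299² + 0.003260²) = 0.003989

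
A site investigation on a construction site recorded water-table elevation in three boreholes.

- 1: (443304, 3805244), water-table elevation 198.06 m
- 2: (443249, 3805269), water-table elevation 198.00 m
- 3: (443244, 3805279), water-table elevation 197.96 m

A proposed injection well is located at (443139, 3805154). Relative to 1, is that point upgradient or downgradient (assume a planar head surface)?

upgradient

Three-point gradient (reference 1): Δ to 2 = (-55, 25, -0.06), Δ to 3 = (-60, 35, -0.10).
∂h/∂x = -0.0009412, ∂h/∂y = -0.004471 (det = -425).
Head at (443139, 3805154) = 198.06 + (-0.0009412)·(-165) + (-0.004471)·(-90) = 198.62 m.
That is higher than the 198.06 m at 1, so the point is upgradient.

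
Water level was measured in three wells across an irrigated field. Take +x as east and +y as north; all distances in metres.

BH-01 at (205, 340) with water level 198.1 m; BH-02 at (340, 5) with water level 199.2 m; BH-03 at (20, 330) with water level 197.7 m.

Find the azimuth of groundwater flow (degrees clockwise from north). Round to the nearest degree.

Taking BH-01 as reference: BH-02−BH-01 = (135, -335, +1.1); BH-03−BH-01 = (-185, -10, -0.4).
Solve a·Δx + b·Δy = Δh: det = 135·(-10) − (-185)·(-335) = -63325.
∂h/∂x = [(+1.1)·(-10) − (-0.4)·(-335)] / -63325 = +0.002290
∂h/∂y = [135·(-0.4) − (-185)·(+1.1)] / -63325 = -0.002361
Flow direction (−∇h) has components (-0.002290 E, +0.002361 N).
Azimuth = atan2(E, N) = atan2(-0.002290, +0.002361) = 315.9° ≈ 316°.

316°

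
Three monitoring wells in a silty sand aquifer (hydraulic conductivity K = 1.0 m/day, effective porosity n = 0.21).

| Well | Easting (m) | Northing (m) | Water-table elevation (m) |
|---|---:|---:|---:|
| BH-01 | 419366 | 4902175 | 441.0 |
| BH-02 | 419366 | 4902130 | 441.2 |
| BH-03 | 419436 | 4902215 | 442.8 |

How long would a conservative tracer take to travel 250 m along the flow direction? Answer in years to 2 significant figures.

With h = a·x + b·y + c and BH-01 as origin, the differences give:
  0·a + (-45)·b = +0.2
  70·a + 40·b = +1.8
Eliminate b (×40 and ×(-45), subtract): 3150·a = 89.00 → a = ∂h/∂x = +0.02825
Back-substitute: b = ∂h/∂y = -0.004444.
|∇h| = √(0.02825² + -0.004444²) = 0.0286
Seepage velocity v = K·i/n = 1.0 × 0.0286 / 0.21 = 0.1362 m/day.
t = 250 / 0.1362 = 1836 days = 5.03 years.

5.0 years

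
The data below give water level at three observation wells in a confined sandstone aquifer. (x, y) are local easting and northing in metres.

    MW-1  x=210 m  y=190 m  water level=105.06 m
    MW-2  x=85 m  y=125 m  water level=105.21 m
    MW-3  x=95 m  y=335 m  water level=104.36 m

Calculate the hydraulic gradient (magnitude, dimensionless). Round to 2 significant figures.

Differences from MW-1: to MW-2 (Δx, Δy, Δh) = (-125, -65, +0.15); to MW-3 = (-115, 145, -0.70).
Solve a·Δx + b·Δy = Δh: det = (-125)·145 − (-115)·(-65) = -25600.
∂h/∂x = [(+0.15)·145 − (-0.70)·(-65)] / -25600 = +0.0009277
∂h/∂y = [(-125)·(-0.70) − (-115)·(+0.15)] / -25600 = -0.004092
|∇h| = √(0.0009277² + -0.004092²) = 0.004196

0.0042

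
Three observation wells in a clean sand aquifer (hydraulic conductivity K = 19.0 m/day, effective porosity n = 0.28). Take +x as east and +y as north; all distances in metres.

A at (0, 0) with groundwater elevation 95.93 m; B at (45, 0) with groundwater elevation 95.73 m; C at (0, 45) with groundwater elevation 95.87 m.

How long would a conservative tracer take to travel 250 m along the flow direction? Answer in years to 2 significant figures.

2.2 years

∂h/∂x = (95.73 − 95.93) / (45 − 0) = -0.004444
∂h/∂y = (95.87 − 95.93) / (45 − 0) = -0.001333
|∇h| = √(-0.004444² + -0.001333²) = 0.00464
Seepage velocity v = K·i/n = 19.0 × 0.00464 / 0.28 = 0.3149 m/day.
t = 250 / 0.3149 = 793.9 days = 2.17 years.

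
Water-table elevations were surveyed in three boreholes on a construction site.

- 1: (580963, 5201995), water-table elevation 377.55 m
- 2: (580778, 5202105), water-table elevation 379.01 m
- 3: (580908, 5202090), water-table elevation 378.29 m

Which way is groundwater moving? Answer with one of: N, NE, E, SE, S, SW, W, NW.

SE

Taking 1 as reference: 2−1 = (-185, 110, +1.46); 3−1 = (-55, 95, +0.74).
Determinant of the coordinate differences = (-185)·95 − (-55)·110 = -11525.
∂h/∂x = [(+1.46)·95 − (+0.74)·110] / -11525 = -0.004972
∂h/∂y = [(-185)·(+0.74) − (-55)·(+1.46)] / -11525 = +0.004911
Flow = −∇h = (+0.004972 east, -0.004911 north), which points southeast.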